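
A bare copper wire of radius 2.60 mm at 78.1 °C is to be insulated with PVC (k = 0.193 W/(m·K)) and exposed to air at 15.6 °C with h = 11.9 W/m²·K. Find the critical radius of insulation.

r_cr = 1.62 cm

For a cylinder, r_cr = k_ins/h = 0.193/11.9 = 0.0162 m = 1.62 cm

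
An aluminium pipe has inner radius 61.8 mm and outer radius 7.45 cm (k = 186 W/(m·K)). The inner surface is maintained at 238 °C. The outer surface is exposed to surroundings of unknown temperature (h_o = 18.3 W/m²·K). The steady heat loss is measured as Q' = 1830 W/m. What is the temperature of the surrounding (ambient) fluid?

T_out = 24.1 °C

Series resistances:
  R'_aluminium = ln(0.0745/0.0618)/(2πk) = 0.1869/(2π·186) = 1.599×10^-4 m·K/W
  R'_conv,out = 1/(2πr h) = 1/(2π·0.0745·18.3) = 0.1167 m·K/W
ΣR = 0.1169 m·K/W
ΔT = Q'·ΣR = 1830 × 0.1169 = 213.9 K
Heat flows outward, so T_out = T_in − ΔT = 238 − 213.9 = 24.1 °C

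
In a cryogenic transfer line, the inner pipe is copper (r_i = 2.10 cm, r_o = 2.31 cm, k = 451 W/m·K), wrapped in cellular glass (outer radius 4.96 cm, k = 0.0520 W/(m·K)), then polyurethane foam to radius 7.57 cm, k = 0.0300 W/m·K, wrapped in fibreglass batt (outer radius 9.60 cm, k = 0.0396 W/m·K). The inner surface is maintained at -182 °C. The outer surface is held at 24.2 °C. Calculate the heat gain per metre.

Q' = 37.2 W/m

Treat each layer as a resistance in series:
  R'_copper = ln(0.0231/0.0210)/(2πk) = 0.09531/(2π·451) = 3.363×10^-5 m·K/W
  R'_cellular glass = ln(0.0496/0.0231)/(2πk) = 0.7642/(2π·0.0520) = 2.339 m·K/W
  R'_polyurethane foam = ln(0.0757/0.0496)/(2πk) = 0.4228/(2π·0.0300) = 2.243 m·K/W
  R'_fibreglass batt = ln(0.0960/0.0757)/(2πk) = 0.2376/(2π·0.0396) = 0.9548 m·K/W
ΣR = 3.363×10^-5 + 2.339 + 2.243 + 0.9548 = 5.537 m·K/W
Q' = ΔT/ΣR = (-182 °C − 24.2 °C)/5.537 = -37.2 W/m
(Negative Q' ⇒ heat flows inward; heat gain = 37.2 W/m.)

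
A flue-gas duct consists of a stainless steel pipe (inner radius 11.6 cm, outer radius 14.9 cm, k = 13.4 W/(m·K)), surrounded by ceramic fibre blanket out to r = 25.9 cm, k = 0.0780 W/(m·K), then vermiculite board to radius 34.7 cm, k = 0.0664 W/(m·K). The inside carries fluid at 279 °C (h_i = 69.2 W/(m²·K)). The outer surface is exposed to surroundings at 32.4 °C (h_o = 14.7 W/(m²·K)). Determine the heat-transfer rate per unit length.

Q' = 131 W/m

Series thermal resistances, inner to outer:
  R'_conv,in = 1/(2πr h) = 1/(2π·0.116·69.2) = 0.01983 m·K/W
  R'_stainless steel = ln(0.149/0.116)/(2πk) = 0.2504/(2π·13.4) = 0.002974 m·K/W
  R'_ceramic fibre blanket = ln(0.259/0.149)/(2πk) = 0.5529/(2π·0.0780) = 1.128 m·K/W
  R'_vermiculite board = ln(0.347/0.259)/(2πk) = 0.2925/(2π·0.0664) = 0.7011 m·K/W
  R'_conv,out = 1/(2πr h) = 1/(2π·0.347·14.7) = 0.03120 m·K/W
ΣR = 0.01983 + 0.002974 + 1.128 + 0.7011 + 0.03120 = 1.883 m·K/W
Q' = ΔT/ΣR = (279 °C − 32.4 °C)/1.883 = 131 W/m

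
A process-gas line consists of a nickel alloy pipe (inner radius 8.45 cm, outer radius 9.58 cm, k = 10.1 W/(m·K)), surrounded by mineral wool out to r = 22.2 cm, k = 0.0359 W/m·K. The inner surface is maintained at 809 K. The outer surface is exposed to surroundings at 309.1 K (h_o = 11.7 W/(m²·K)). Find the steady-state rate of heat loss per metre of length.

Resistance network (inner→outer):
  R'_nickel alloy = ln(0.0958/0.0845)/(2πk) = 0.1255/(2π·10.1) = 0.001978 m·K/W
  R'_mineral wool = ln(0.222/0.0958)/(2πk) = 0.8404/(2π·0.0359) = 3.726 m·K/W
  R'_conv,out = 1/(2πr h) = 1/(2π·0.222·11.7) = 0.06127 m·K/W
ΣR = 0.001978 + 3.726 + 0.06127 = 3.789 m·K/W
Q' = ΔT/ΣR = (809 K − 309.1 K)/3.789 = 132 W/m

Q' = 132 W/m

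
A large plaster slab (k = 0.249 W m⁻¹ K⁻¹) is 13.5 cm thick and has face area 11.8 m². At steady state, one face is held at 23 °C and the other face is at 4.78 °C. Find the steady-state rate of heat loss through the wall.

Q = kA·ΔT/L = 0.249 × 11.8 × |23 °C − 4.78 °C| / 0.135 = 397 W

Q = 397 W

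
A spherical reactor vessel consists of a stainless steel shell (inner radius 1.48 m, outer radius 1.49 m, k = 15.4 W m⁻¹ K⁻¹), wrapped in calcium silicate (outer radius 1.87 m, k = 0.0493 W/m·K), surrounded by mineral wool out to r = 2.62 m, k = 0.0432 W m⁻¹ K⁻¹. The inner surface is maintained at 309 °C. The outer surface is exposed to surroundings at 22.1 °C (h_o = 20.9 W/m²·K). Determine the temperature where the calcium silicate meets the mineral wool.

Treat each layer as a resistance in series:
  R_stainless steel = (1/1.48 − 1/1.49)/(4πk) = 0.004535/(4π·15.4) = 2.343×10^-5 K/W
  R_calcium silicate = (1/1.49 − 1/1.87)/(4πk) = 0.1364/(4π·0.0493) = 0.2201 K/W
  R_mineral wool = (1/1.87 − 1/2.62)/(4πk) = 0.1531/(4π·0.0432) = 0.2820 K/W
  R_conv,out = 1/(4πr²h) = 1/(4π·2.62²·20.9) = 5.547×10^-4 K/W
ΣR = 2.343×10^-5 + 0.2201 + 0.2820 + 5.547×10^-4 = 0.5027 K/W
Q = ΔT/ΣR = (309 °C − 22.1 °C)/0.5027 = 570.7 W
From the inner boundary to the calcium silicate/mineral wool interface, ΣR_partial = 0.2201 K/W.
T_interface = T_in − Q·ΣR_partial = 309 °C − (570.7)(0.2201) = 183 °C

T = 183 °C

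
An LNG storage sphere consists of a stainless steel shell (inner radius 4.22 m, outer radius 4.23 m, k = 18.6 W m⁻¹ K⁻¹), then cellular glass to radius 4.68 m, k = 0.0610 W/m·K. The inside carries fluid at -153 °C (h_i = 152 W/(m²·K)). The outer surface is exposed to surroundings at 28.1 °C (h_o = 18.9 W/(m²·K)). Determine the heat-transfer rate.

Resistance network (inner→outer):
  R_conv,in = 1/(4πr²h) = 1/(4π·4.22²·152) = 2.940×10^-5 K/W
  R_stainless steel = (1/4.22 − 1/4.23)/(4πk) = 5.602×10^-4/(4π·18.6) = 2.397×10^-6 K/W
  R_cellular glass = (1/4.23 − 1/4.68)/(4πk) = 0.02273/(4π·0.0610) = 0.02965 K/W
  R_conv,out = 1/(4πr²h) = 1/(4π·4.68²·18.9) = 1.922×10^-4 K/W
ΣR = 2.940×10^-5 + 2.397×10^-6 + 0.02965 + 1.922×10^-4 = 0.02987 K/W
Q = ΔT/ΣR = (-153 °C − 28.1 °C)/0.02987 = -6060 W
(Negative Q ⇒ heat flows inward; heat gain = 6060 W.)

Q = 6060 W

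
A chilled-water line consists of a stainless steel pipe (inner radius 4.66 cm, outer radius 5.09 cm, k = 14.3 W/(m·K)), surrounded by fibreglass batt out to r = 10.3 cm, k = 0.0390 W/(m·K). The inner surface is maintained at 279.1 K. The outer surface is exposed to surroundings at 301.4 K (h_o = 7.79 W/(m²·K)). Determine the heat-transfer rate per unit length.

Q' = 7.25 W/m

Resistance network (inner→outer):
  R'_stainless steel = ln(0.0509/0.0466)/(2πk) = 0.08826/(2π·14.3) = 9.823×10^-4 m·K/W
  R'_fibreglass batt = ln(0.103/0.0509)/(2πk) = 0.7049/(2π·0.0390) = 2.876 m·K/W
  R'_conv,out = 1/(2πr h) = 1/(2π·0.103·7.79) = 0.1984 m·K/W
ΣR = 9.823×10^-4 + 2.876 + 0.1984 = 3.075 m·K/W
Q' = ΔT/ΣR = (279.1 K − 301.4 K)/3.075 = -7.25 W/m
(Negative Q' ⇒ heat flows inward; heat gain = 7.25 W/m.)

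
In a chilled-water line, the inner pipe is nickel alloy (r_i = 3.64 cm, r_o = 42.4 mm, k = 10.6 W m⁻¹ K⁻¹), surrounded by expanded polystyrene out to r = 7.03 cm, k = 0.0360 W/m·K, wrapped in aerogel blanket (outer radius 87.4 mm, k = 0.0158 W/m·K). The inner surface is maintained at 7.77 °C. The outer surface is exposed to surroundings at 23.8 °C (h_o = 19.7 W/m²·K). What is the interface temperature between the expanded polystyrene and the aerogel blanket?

Resistance network (inner→outer):
  R'_nickel alloy = ln(0.0424/0.0364)/(2πk) = 0.1526/(2π·10.6) = 0.002291 m·K/W
  R'_expanded polystyrene = ln(0.0703/0.0424)/(2πk) = 0.5056/(2π·0.0360) = 2.235 m·K/W
  R'_aerogel blanket = ln(0.0874/0.0703)/(2πk) = 0.2177/(2π·0.0158) = 2.193 m·K/W
  R'_conv,out = 1/(2πr h) = 1/(2π·0.0874·19.7) = 0.09244 m·K/W
ΣR = 0.002291 + 2.235 + 2.193 + 0.09244 = 4.523 m·K/W
Q' = ΔT/ΣR = (7.77 °C − 23.8 °C)/4.523 = -3.544 W/m
From the inner boundary to the expanded polystyrene/aerogel blanket interface, ΣR_partial = 2.237 m·K/W.
T_interface = T_in − Q'·ΣR_partial = 7.77 °C − (-3.544)(2.237) = 15.7 °C

T = 15.7 °C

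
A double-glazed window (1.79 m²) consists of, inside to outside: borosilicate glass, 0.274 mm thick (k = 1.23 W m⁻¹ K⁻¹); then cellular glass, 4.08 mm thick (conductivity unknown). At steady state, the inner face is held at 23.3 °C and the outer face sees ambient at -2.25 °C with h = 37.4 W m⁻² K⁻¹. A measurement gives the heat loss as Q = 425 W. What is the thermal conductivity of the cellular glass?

k = 0.0506 W/m·K

ΣR = ΔT/Q = |23.3 − -2.25|/425 = 0.06012 K/W
Known resistances:
  R_borosilicate glass = L/(kA) = 2.74×10^-4/(1.23·1.79) = 1.244×10^-4 K/W
  R_conv,out = 1/(hA) = 1/(37.4·1.79) = 0.01494 K/W
R_cellular glass = ΣR − ΣR_known = 0.06012 − 0.01506 = 0.04506 K/W
L/(kA) = 0.04506 ⇒ k = 0.00408/(0.04506·1.79) = 0.0506 W/m·K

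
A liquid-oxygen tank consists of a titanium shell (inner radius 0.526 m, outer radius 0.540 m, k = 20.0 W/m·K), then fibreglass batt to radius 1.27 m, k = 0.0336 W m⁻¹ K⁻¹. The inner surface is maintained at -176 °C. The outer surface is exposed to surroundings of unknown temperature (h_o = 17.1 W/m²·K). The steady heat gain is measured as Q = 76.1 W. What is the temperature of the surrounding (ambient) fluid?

T_out = 16.1 °C

Series resistances:
  R_titanium = (1/0.526 − 1/0.540)/(4πk) = 0.04929/(4π·20.0) = 1.961×10^-4 K/W
  R_fibreglass batt = (1/0.540 − 1/1.27)/(4πk) = 1.064/(4π·0.0336) = 2.521 K/W
  R_conv,out = 1/(4πr²h) = 1/(4π·1.27²·17.1) = 0.002885 K/W
ΣR = 2.524 K/W
ΔT = Q·ΣR = 76.1 × 2.524 = 192.1 K
Heat flows inward, so T_out = T_in + ΔT = -176 + 192.1 = 16.1 °C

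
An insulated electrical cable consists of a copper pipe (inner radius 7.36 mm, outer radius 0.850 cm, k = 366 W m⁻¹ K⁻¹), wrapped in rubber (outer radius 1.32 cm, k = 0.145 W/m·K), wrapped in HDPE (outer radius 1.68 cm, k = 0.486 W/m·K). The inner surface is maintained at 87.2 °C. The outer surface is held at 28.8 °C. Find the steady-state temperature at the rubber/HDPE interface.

Resistance network (inner→outer):
  R'_copper = ln(0.00850/0.00736)/(2πk) = 0.1440/(2π·366) = 6.262×10^-5 m·K/W
  R'_rubber = ln(0.0132/0.00850)/(2πk) = 0.4402/(2π·0.145) = 0.4831 m·K/W
  R'_HDPE = ln(0.0168/0.0132)/(2πk) = 0.2412/(2π·0.486) = 0.07898 m·K/W
ΣR = 6.262×10^-5 + 0.4831 + 0.07898 = 0.5621 m·K/W
Q' = ΔT/ΣR = (87.2 °C − 28.8 °C)/0.5621 = 103.9 W/m
From the inner boundary to the rubber/HDPE interface, ΣR_partial = 0.4832 m·K/W.
T_interface = T_in − Q'·ΣR_partial = 87.2 °C − (103.9)(0.4832) = 37.0 °C

T = 37.0 °C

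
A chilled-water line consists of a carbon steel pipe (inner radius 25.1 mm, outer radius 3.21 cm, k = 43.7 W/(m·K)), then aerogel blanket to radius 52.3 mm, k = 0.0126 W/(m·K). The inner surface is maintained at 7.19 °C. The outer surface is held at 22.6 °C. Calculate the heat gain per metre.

Q' = 2.50 W/m

Series thermal resistances, inner to outer:
  R'_carbon steel = ln(0.0321/0.0251)/(2πk) = 0.2460/(2π·43.7) = 8.959×10^-4 m·K/W
  R'_aerogel blanket = ln(0.0523/0.0321)/(2πk) = 0.4881/(2π·0.0126) = 6.166 m·K/W
ΣR = 8.959×10^-4 + 6.166 = 6.167 m·K/W
Q' = ΔT/ΣR = (7.19 °C − 22.6 °C)/6.167 = -2.50 W/m
(Negative Q' ⇒ heat flows inward; heat gain = 2.50 W/m.)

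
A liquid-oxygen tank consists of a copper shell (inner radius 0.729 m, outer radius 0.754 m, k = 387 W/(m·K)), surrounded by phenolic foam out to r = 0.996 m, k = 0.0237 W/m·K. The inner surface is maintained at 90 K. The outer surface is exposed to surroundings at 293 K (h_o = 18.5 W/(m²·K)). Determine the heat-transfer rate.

Series thermal resistances, inner to outer:
  R_copper = (1/0.729 − 1/0.754)/(4πk) = 0.04548/(4π·387) = 9.352×10^-6 K/W
  R_phenolic foam = (1/0.754 − 1/0.996)/(4πk) = 0.3222/(4π·0.0237) = 1.082 K/W
  R_conv,out = 1/(4πr²h) = 1/(4π·0.996²·18.5) = 0.004336 K/W
ΣR = 9.352×10^-6 + 1.082 + 0.004336 = 1.086 K/W
Q = ΔT/ΣR = (90 K − 293 K)/1.086 = -187 W
(Negative Q ⇒ heat flows inward; heat gain = 187 W.)

Q = 187 W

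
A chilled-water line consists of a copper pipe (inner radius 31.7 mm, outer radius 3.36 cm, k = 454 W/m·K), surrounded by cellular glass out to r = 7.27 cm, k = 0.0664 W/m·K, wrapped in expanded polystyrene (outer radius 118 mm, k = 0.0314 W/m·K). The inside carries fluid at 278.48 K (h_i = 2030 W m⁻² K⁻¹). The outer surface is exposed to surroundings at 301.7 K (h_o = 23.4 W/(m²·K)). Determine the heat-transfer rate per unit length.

Resistance network (inner→outer):
  R'_conv,in = 1/(2πr h) = 1/(2π·0.0317·2030) = 0.002473 m·K/W
  R'_copper = ln(0.0336/0.0317)/(2πk) = 0.05821/(2π·454) = 2.041×10^-5 m·K/W
  R'_cellular glass = ln(0.0727/0.0336)/(2πk) = 0.7718/(2π·0.0664) = 1.850 m·K/W
  R'_expanded polystyrene = ln(0.118/0.0727)/(2πk) = 0.4843/(2π·0.0314) = 2.455 m·K/W
  R'_conv,out = 1/(2πr h) = 1/(2π·0.118·23.4) = 0.05764 m·K/W
ΣR = 0.002473 + 2.041×10^-5 + 1.850 + 2.455 + 0.05764 = 4.365 m·K/W
Q' = ΔT/ΣR = (278.48 K − 301.7 K)/4.365 = -5.32 W/m
(Negative Q' ⇒ heat flows inward; heat gain = 5.32 W/m.)

Q' = 5.32 W/m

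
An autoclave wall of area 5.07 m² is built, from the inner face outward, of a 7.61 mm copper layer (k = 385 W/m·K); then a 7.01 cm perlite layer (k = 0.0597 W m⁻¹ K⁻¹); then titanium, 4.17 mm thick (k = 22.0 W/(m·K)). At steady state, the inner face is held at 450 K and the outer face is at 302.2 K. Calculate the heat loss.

Series thermal resistances, inner to outer:
  R_copper = L/(kA) = 0.00761/(385·5.07) = 3.899×10^-6 K/W
  R_perlite = L/(kA) = 0.0701/(0.0597·5.07) = 0.2316 K/W
  R_titanium = L/(kA) = 0.00417/(22.0·5.07) = 3.739×10^-5 K/W
ΣR = 3.899×10^-6 + 0.2316 + 3.739×10^-5 = 0.2316 K/W
Q = ΔT/ΣR = (450 K − 302.2 K)/0.2316 = 638 W

Q = 638 W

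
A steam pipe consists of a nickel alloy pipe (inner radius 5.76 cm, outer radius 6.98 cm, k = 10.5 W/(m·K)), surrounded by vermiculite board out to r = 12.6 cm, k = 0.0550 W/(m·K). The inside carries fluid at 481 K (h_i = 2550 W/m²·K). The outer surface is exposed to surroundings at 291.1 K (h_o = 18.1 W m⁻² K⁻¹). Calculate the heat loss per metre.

Q' = 107 W/m

Treat each layer as a resistance in series:
  R'_conv,in = 1/(2πr h) = 1/(2π·0.0576·2550) = 0.001084 m·K/W
  R'_nickel alloy = ln(0.0698/0.0576)/(2πk) = 0.1921/(2π·10.5) = 0.002912 m·K/W
  R'_vermiculite board = ln(0.126/0.0698)/(2πk) = 0.5906/(2π·0.0550) = 1.709 m·K/W
  R'_conv,out = 1/(2πr h) = 1/(2π·0.126·18.1) = 0.06979 m·K/W
ΣR = 0.001084 + 0.002912 + 1.709 + 0.06979 = 1.783 m·K/W
Q' = ΔT/ΣR = (481 K − 291.1 K)/1.783 = 107 W/m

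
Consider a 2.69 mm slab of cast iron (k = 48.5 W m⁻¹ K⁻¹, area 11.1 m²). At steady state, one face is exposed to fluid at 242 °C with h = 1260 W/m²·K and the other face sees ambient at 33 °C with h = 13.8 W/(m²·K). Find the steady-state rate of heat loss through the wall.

Q = 31.6 kW

Series thermal resistances, inner to outer:
  R_conv,in = 1/(hA) = 1/(1260·11.1) = 7.150×10^-5 K/W
  R_cast iron = L/(kA) = 0.00269/(48.5·11.1) = 4.997×10^-6 K/W
  R_conv,out = 1/(hA) = 1/(13.8·11.1) = 0.006528 K/W
ΣR = 7.150×10^-5 + 4.997×10^-6 + 0.006528 = 0.006604 K/W
Q = ΔT/ΣR = (242 °C − 33 °C)/0.006604 = 31600 W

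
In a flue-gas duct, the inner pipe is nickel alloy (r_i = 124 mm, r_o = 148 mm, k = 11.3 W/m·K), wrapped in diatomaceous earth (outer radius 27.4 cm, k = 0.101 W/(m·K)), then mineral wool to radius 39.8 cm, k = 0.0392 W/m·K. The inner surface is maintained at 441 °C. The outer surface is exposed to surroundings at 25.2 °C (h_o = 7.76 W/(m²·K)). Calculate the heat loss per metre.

Q' = 164 W/m

Treat each layer as a resistance in series:
  R'_nickel alloy = ln(0.148/0.124)/(2πk) = 0.1769/(2π·11.3) = 0.002492 m·K/W
  R'_diatomaceous earth = ln(0.274/0.148)/(2πk) = 0.6159/(2π·0.101) = 0.9706 m·K/W
  R'_mineral wool = ln(0.398/0.274)/(2πk) = 0.3733/(2π·0.0392) = 1.516 m·K/W
  R'_conv,out = 1/(2πr h) = 1/(2π·0.398·7.76) = 0.05153 m·K/W
ΣR = 0.002492 + 0.9706 + 1.516 + 0.05153 = 2.541 m·K/W
Q' = ΔT/ΣR = (441 °C − 25.2 °C)/2.541 = 164 W/m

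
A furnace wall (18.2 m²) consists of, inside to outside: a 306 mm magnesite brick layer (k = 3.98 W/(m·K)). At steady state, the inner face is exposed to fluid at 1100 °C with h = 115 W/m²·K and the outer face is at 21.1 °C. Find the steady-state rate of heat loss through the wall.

Q = 229 kW

Resistance network (inner→outer):
  R_conv,in = 1/(hA) = 1/(115·18.2) = 4.778×10^-4 K/W
  R_magnesite brick = L/(kA) = 0.306/(3.98·18.2) = 0.004224 K/W
ΣR = 4.778×10^-4 + 0.004224 = 0.004702 K/W
Q = ΔT/ΣR = (1100 °C − 21.1 °C)/0.004702 = 2.29×10^5 W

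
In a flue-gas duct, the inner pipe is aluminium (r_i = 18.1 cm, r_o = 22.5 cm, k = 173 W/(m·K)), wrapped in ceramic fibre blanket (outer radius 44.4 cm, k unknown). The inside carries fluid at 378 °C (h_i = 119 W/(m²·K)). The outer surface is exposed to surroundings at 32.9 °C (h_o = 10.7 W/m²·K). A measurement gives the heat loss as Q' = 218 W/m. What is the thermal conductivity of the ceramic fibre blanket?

k = 0.0702 W/m·K

ΣR = ΔT/Q' = |378 − 32.9|/218 = 1.583 m·K/W
Known resistances:
  R'_conv,in = 1/(2πr h) = 1/(2π·0.181·119) = 0.007389 m·K/W
  R'_aluminium = ln(0.225/0.181)/(2πk) = 0.2176/(2π·173) = 2.002×10^-4 m·K/W
  R'_conv,out = 1/(2πr h) = 1/(2π·0.444·10.7) = 0.03350 m·K/W
R_ceramic fibre blanket = ΣR − ΣR_known = 1.583 − 0.04109 = 1.542 m·K/W
ln(r₂/r₁)/(2πk) = 1.542 ⇒ k = 0.6797/(2π·1.542) = 0.0702 W/m·K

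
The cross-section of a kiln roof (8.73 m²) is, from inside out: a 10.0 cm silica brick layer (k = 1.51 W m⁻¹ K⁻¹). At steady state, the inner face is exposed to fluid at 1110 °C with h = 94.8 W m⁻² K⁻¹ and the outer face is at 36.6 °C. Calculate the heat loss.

Series thermal resistances, inner to outer:
  R_conv,in = 1/(hA) = 1/(94.8·8.73) = 0.001208 K/W
  R_silica brick = L/(kA) = 0.100/(1.51·8.73) = 0.007586 K/W
ΣR = 0.001208 + 0.007586 = 0.008794 K/W
Q = ΔT/ΣR = (1110 °C − 36.6 °C)/0.008794 = 1.22×10^5 W

Q = 122 kW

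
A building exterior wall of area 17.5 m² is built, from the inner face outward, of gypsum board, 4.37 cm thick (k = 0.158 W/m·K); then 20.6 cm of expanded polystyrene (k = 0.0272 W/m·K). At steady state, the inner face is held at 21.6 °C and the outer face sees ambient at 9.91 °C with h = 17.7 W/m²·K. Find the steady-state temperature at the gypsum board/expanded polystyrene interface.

T = 21.2 °C

Resistance network (inner→outer):
  R_gypsum board = L/(kA) = 0.0437/(0.158·17.5) = 0.01580 K/W
  R_expanded polystyrene = L/(kA) = 0.206/(0.0272·17.5) = 0.4328 K/W
  R_conv,out = 1/(hA) = 1/(17.7·17.5) = 0.003228 K/W
ΣR = 0.01580 + 0.4328 + 0.003228 = 0.4518 K/W
Q = ΔT/ΣR = (21.6 °C − 9.91 °C)/0.4518 = 25.87 W
From the inner boundary to the gypsum board/expanded polystyrene interface, ΣR_partial = 0.01580 K/W.
T_interface = T_in − Q·ΣR_partial = 21.6 °C − (25.87)(0.01580) = 21.2 °C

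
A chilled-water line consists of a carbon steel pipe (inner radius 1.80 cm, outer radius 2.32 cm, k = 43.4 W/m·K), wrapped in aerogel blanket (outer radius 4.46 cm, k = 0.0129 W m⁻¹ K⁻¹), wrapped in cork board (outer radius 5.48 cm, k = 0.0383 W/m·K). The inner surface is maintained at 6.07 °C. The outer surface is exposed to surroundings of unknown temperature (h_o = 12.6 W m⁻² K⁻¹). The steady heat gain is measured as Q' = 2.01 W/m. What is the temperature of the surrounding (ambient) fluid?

Sum the resistances:
  R'_carbon steel = ln(0.0232/0.0180)/(2πk) = 0.2538/(2π·43.4) = 9.307×10^-4 m·K/W
  R'_aerogel blanket = ln(0.0446/0.0232)/(2πk) = 0.6536/(2π·0.0129) = 8.064 m·K/W
  R'_cork board = ln(0.0548/0.0446)/(2πk) = 0.2060/(2π·0.0383) = 0.8558 m·K/W
  R'_conv,out = 1/(2πr h) = 1/(2π·0.0548·12.6) = 0.2305 m·K/W
ΣR = 9.151 m·K/W
ΔT = Q'·ΣR = 2.01 × 9.151 = 18.39 K
Heat flows inward, so T_out = T_in + ΔT = 6.07 + 18.39 = 24.5 °C

T_out = 24.5 °C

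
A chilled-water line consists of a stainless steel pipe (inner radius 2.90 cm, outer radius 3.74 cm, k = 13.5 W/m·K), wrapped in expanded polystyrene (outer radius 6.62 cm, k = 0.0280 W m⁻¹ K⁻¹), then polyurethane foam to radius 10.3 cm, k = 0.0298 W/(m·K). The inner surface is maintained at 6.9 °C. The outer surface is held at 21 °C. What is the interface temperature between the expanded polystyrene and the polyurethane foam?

T = 15.1 °C

Treat each layer as a resistance in series:
  R'_stainless steel = ln(0.0374/0.0290)/(2πk) = 0.2544/(2π·13.5) = 0.002999 m·K/W
  R'_expanded polystyrene = ln(0.0662/0.0374)/(2πk) = 0.5710/(2π·0.0280) = 3.246 m·K/W
  R'_polyurethane foam = ln(0.103/0.0662)/(2πk) = 0.4420/(2π·0.0298) = 2.361 m·K/W
ΣR = 0.002999 + 3.246 + 2.361 = 5.610 m·K/W
Q' = ΔT/ΣR = (6.9 °C − 21 °C)/5.610 = -2.513 W/m
From the inner boundary to the expanded polystyrene/polyurethane foam interface, ΣR_partial = 3.249 m·K/W.
T_interface = T_in − Q'·ΣR_partial = 6.9 °C − (-2.513)(3.249) = 15.1 °C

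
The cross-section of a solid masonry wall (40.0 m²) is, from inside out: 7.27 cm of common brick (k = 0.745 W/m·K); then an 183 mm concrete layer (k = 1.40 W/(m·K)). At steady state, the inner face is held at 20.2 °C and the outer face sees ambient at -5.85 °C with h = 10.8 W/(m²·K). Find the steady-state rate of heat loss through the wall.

Series thermal resistances, inner to outer:
  R_common brick = L/(kA) = 0.0727/(0.745·40.0) = 0.002440 K/W
  R_concrete = L/(kA) = 0.183/(1.40·40.0) = 0.003268 K/W
  R_conv,out = 1/(hA) = 1/(10.8·40.0) = 0.002315 K/W
ΣR = 0.002440 + 0.003268 + 0.002315 = 0.008023 K/W
Q = ΔT/ΣR = (20.2 °C − -5.85 °C)/0.008023 = 3250 W

Q = 3250 W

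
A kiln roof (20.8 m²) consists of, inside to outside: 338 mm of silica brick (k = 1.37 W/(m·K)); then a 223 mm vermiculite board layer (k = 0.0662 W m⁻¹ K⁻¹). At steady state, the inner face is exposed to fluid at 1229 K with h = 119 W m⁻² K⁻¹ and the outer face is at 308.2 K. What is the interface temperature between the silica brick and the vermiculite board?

T = 1164 K

Treat each layer as a resistance in series:
  R_conv,in = 1/(hA) = 1/(119·20.8) = 4.040×10^-4 K/W
  R_silica brick = L/(kA) = 0.338/(1.37·20.8) = 0.01186 K/W
  R_vermiculite board = L/(kA) = 0.223/(0.0662·20.8) = 0.1620 K/W
ΣR = 4.040×10^-4 + 0.01186 + 0.1620 = 0.1743 K/W
Q = ΔT/ΣR = (1229 K − 308.2 K)/0.1743 = 5283 W
From the inner boundary to the silica brick/vermiculite board interface, ΣR_partial = 0.01226 K/W.
T_interface = T_in − Q·ΣR_partial = 1229 K − (5283)(0.01226) = 1164 K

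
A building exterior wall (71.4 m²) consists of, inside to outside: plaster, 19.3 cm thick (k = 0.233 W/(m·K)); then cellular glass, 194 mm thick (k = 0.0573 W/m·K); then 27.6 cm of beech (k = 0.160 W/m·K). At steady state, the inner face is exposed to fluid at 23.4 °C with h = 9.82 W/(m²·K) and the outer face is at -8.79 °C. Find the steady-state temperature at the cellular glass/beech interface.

T = 0.40 °C

Series thermal resistances, inner to outer:
  R_conv,in = 1/(hA) = 1/(9.82·71.4) = 0.001426 K/W
  R_plaster = L/(kA) = 0.193/(0.233·71.4) = 0.01160 K/W
  R_cellular glass = L/(kA) = 0.194/(0.0573·71.4) = 0.04742 K/W
  R_beech = L/(kA) = 0.276/(0.160·71.4) = 0.02416 K/W
ΣR = 0.001426 + 0.01160 + 0.04742 + 0.02416 = 0.08461 K/W
Q = ΔT/ΣR = (23.4 °C − -8.79 °C)/0.08461 = 380.5 W
From the inner boundary to the cellular glass/beech interface, ΣR_partial = 0.06045 K/W.
T_interface = T_in − Q·ΣR_partial = 23.4 °C − (380.5)(0.06045) = 0.40 °C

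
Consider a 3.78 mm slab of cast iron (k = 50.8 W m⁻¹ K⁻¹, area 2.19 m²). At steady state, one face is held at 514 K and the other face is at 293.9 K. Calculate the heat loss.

Q = 6480 kW

Q = kA·ΔT/L = 50.8 × 2.19 × |514 K − 293.9 K| / 0.00378 = 6.48×10^6 W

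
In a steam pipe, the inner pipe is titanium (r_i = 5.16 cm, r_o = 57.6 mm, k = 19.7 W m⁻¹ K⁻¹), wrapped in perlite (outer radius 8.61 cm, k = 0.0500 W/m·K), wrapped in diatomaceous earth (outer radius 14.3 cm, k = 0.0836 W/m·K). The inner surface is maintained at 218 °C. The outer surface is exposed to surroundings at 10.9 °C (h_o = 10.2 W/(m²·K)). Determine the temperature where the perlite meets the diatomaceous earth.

T = 105 °C

Treat each layer as a resistance in series:
  R'_titanium = ln(0.0576/0.0516)/(2πk) = 0.1100/(2π·19.7) = 8.887×10^-4 m·K/W
  R'_perlite = ln(0.0861/0.0576)/(2πk) = 0.4020/(2π·0.0500) = 1.280 m·K/W
  R'_diatomaceous earth = ln(0.143/0.0861)/(2πk) = 0.5073/(2π·0.0836) = 0.9658 m·K/W
  R'_conv,out = 1/(2πr h) = 1/(2π·0.143·10.2) = 0.1091 m·K/W
ΣR = 8.887×10^-4 + 1.280 + 0.9658 + 0.1091 = 2.356 m·K/W
Q' = ΔT/ΣR = (218 °C − 10.9 °C)/2.356 = 87.90 W/m
From the inner boundary to the perlite/diatomaceous earth interface, ΣR_partial = 1.281 m·K/W.
T_interface = T_in − Q'·ΣR_partial = 218 °C − (87.90)(1.281) = 105 °C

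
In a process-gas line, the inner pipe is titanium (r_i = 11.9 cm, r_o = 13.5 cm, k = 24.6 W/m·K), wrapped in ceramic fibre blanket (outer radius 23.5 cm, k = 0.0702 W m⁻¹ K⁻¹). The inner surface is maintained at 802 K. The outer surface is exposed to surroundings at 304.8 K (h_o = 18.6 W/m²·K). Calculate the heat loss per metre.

Q' = 384 W/m

Series thermal resistances, inner to outer:
  R'_titanium = ln(0.135/0.119)/(2πk) = 0.1262/(2π·24.6) = 8.162×10^-4 m·K/W
  R'_ceramic fibre blanket = ln(0.235/0.135)/(2πk) = 0.5543/(2π·0.0702) = 1.257 m·K/W
  R'_conv,out = 1/(2πr h) = 1/(2π·0.235·18.6) = 0.03641 m·K/W
ΣR = 8.162×10^-4 + 1.257 + 0.03641 = 1.294 m·K/W
Q' = ΔT/ΣR = (802 K − 304.8 K)/1.294 = 384 W/m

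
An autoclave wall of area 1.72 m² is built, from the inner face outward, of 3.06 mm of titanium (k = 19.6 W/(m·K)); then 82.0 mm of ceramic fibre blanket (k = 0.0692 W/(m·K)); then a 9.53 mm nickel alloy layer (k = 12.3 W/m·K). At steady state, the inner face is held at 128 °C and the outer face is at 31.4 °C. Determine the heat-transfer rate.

Resistance network (inner→outer):
  R_titanium = L/(kA) = 0.00306/(19.6·1.72) = 9.077×10^-5 K/W
  R_ceramic fibre blanket = L/(kA) = 0.0820/(0.0692·1.72) = 0.6889 K/W
  R_nickel alloy = L/(kA) = 0.00953/(12.3·1.72) = 4.505×10^-4 K/W
ΣR = 9.077×10^-5 + 0.6889 + 4.505×10^-4 = 0.6894 K/W
Q = ΔT/ΣR = (128 °C − 31.4 °C)/0.6894 = 140 W

Q = 140 W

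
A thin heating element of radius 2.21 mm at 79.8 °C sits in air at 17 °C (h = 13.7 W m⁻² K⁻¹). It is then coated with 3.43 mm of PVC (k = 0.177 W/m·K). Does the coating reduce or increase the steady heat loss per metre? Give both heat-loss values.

increases: 11.9 → 21.6 W/m

Critical radius for a cylinder: r_cr = k/h = 0.0129 m = 1.29 cm.
Outer radius after coating: r₂ = 0.00221 + 0.00343 = 0.00564 m.
Since r₁ < r_cr and r₂ ≤ r_cr, the coating moves toward the maximum at r_cr — heat loss rises.
Bare: R = 1/(2πr₁h) = 5.257 m·K/W; Q = 62.8/5.257 = 11.9 W/m.
Coated: R = R_cond + R_conv = 2.902 m·K/W; Q = 62.8/2.902 = 21.6 W/m.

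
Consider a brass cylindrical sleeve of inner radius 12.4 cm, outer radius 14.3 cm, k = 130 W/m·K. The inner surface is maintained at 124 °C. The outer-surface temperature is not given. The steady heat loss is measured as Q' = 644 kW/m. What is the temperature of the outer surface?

T_out = 11.6 °C

Series resistances:
  R'_brass = ln(0.143/0.124)/(2πk) = 0.1426/(2π·130) = 1.745×10^-4 m·K/W
ΣR = 1.745×10^-4 m·K/W
ΔT = Q'·ΣR = 6.44×10^5 × 1.745×10^-4 = 112.4 K
Heat flows outward, so T_out = T_in − ΔT = 124 − 112.4 = 11.6 °C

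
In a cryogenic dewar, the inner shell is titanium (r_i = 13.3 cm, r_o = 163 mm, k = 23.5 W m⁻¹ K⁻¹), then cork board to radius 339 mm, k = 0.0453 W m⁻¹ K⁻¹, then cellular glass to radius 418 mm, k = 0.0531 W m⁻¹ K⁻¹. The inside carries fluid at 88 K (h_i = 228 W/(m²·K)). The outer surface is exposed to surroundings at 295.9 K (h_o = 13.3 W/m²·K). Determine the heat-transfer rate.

Q = 32.0 W

Series thermal resistances, inner to outer:
  R_conv,in = 1/(4πr²h) = 1/(4π·0.133²·228) = 0.01973 K/W
  R_titanium = (1/0.133 − 1/0.163)/(4πk) = 1.384/(4π·23.5) = 0.004686 K/W
  R_cork board = (1/0.163 − 1/0.339)/(4πk) = 3.185/(4π·0.0453) = 5.595 K/W
  R_cellular glass = (1/0.339 − 1/0.418)/(4πk) = 0.5575/(4π·0.0531) = 0.8355 K/W
  R_conv,out = 1/(4πr²h) = 1/(4π·0.418²·13.3) = 0.03424 K/W
ΣR = 0.01973 + 0.004686 + 5.595 + 0.8355 + 0.03424 = 6.489 K/W
Q = ΔT/ΣR = (88 K − 295.9 K)/6.489 = -32.0 W
(Negative Q ⇒ heat flows inward; heat gain = 32.0 W.)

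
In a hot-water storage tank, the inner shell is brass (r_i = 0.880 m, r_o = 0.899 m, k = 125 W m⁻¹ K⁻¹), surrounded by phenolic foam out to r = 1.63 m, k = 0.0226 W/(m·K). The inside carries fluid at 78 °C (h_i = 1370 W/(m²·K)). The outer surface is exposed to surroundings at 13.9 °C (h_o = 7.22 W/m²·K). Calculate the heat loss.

Series thermal resistances, inner to outer:
  R_conv,in = 1/(4πr²h) = 1/(4π·0.880²·1370) = 7.501×10^-5 K/W
  R_brass = (1/0.880 − 1/0.899)/(4πk) = 0.02402/(4π·125) = 1.529×10^-5 K/W
  R_phenolic foam = (1/0.899 − 1/1.63)/(4πk) = 0.4989/(4π·0.0226) = 1.757 K/W
  R_conv,out = 1/(4πr²h) = 1/(4π·1.63²·7.22) = 0.004148 K/W
ΣR = 7.501×10^-5 + 1.529×10^-5 + 1.757 + 0.004148 = 1.761 K/W
Q = ΔT/ΣR = (78 °C − 13.9 °C)/1.761 = 36.4 W

Q = 36.4 W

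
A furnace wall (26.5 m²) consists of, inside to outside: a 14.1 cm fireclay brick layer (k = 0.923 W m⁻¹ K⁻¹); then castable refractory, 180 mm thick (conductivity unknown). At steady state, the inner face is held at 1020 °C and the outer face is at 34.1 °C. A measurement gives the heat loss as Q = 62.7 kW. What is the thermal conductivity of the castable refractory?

ΣR = ΔT/Q = |1020 − 34.1|/62700 = 0.01572 K/W
Known resistances:
  R_fireclay brick = L/(kA) = 0.141/(0.923·26.5) = 0.005765 K/W
R_castable refractory = ΣR − ΣR_known = 0.01572 − 0.005765 = 0.009955 K/W
L/(kA) = 0.009955 ⇒ k = 0.180/(0.009955·26.5) = 0.682 W/m·K

k = 0.682 W/m·K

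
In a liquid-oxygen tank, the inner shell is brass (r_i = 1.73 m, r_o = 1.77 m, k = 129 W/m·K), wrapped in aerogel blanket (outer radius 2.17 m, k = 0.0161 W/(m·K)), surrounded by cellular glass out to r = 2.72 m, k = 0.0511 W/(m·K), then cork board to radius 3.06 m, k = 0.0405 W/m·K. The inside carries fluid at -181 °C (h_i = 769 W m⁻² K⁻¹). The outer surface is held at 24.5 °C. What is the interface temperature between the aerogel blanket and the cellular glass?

T = -38.1 °C

Series thermal resistances, inner to outer:
  R_conv,in = 1/(4πr²h) = 1/(4π·1.73²·769) = 3.458×10^-5 K/W
  R_brass = (1/1.73 − 1/1.77)/(4πk) = 0.01306/(4π·129) = 8.058×10^-6 K/W
  R_aerogel blanket = (1/1.77 − 1/2.17)/(4πk) = 0.1041/(4π·0.0161) = 0.5147 K/W
  R_cellular glass = (1/2.17 − 1/2.72)/(4πk) = 0.09318/(4π·0.0511) = 0.1451 K/W
  R_cork board = (1/2.72 − 1/3.06)/(4πk) = 0.04085/(4π·0.0405) = 0.08026 K/W
ΣR = 3.458×10^-5 + 8.058×10^-6 + 0.5147 + 0.1451 + 0.08026 = 0.7401 K/W
Q = ΔT/ΣR = (-181 °C − 24.5 °C)/0.7401 = -277.7 W
From the inner boundary to the aerogel blanket/cellular glass interface, ΣR_partial = 0.5147 K/W.
T_interface = T_in − Q·ΣR_partial = -181 °C − (-277.7)(0.5147) = -38.1 °C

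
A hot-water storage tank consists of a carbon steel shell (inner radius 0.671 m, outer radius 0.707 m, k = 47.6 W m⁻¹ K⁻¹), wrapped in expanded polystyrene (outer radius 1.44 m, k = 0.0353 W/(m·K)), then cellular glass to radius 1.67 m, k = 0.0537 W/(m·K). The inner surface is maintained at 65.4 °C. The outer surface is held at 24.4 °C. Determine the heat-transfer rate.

Treat each layer as a resistance in series:
  R_carbon steel = (1/0.671 − 1/0.707)/(4πk) = 0.07589/(4π·47.6) = 1.269×10^-4 K/W
  R_expanded polystyrene = (1/0.707 − 1/1.44)/(4πk) = 0.7200/(4π·0.0353) = 1.623 K/W
  R_cellular glass = (1/1.44 − 1/1.67)/(4πk) = 0.09564/(4π·0.0537) = 0.1417 K/W
ΣR = 1.269×10^-4 + 1.623 + 0.1417 = 1.765 K/W
Q = ΔT/ΣR = (65.4 °C − 24.4 °C)/1.765 = 23.2 W

Q = 23.2 W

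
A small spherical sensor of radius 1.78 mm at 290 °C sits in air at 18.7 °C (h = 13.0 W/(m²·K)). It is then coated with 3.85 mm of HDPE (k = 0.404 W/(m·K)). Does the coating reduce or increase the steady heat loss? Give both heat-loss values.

increases: 0.140 → 1.01 W

Critical radius for a sphere: r_cr = 2k/h = 0.0622 m = 6.22 cm.
Outer radius after coating: r₂ = 0.00178 + 0.00385 = 0.00563 m.
Since r₁ < r_cr and r₂ ≤ r_cr, the coating moves toward the maximum at r_cr — heat loss rises.
Bare: R = 1/(4πr₁²h) = 1932 K/W; Q = 271.3/1932 = 0.140 W.
Coated: R = R_cond + R_conv = 268.8 K/W; Q = 271.3/268.8 = 1.01 W.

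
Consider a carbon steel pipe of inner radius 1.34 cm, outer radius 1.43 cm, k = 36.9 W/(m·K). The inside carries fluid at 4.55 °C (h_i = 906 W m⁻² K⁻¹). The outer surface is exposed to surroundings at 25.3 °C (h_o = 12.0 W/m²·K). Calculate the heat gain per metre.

Q' = 22.1 W/m

Series thermal resistances, inner to outer:
  R'_conv,in = 1/(2πr h) = 1/(2π·0.0134·906) = 0.01311 m·K/W
  R'_carbon steel = ln(0.0143/0.0134)/(2πk) = 0.06500/(2π·36.9) = 2.804×10^-4 m·K/W
  R'_conv,out = 1/(2πr h) = 1/(2π·0.0143·12.0) = 0.9275 m·K/W
ΣR = 0.01311 + 2.804×10^-4 + 0.9275 = 0.9409 m·K/W
Q' = ΔT/ΣR = (4.55 °C − 25.3 °C)/0.9409 = -22.1 W/m
(Negative Q' ⇒ heat flows inward; heat gain = 22.1 W/m.)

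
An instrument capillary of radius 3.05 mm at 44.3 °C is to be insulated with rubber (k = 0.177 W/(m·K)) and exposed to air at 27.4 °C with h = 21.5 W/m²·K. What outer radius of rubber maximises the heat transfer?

r_cr = 0.823 cm

For a cylinder, r_cr = k_ins/h = 0.177/21.5 = 0.00823 m = 0.823 cm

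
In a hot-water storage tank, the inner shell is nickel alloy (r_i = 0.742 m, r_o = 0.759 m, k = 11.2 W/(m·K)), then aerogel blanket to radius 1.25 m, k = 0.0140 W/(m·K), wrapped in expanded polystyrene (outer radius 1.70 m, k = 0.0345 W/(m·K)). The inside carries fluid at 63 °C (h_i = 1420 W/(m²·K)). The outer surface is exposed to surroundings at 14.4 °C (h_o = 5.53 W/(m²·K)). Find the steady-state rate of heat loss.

Series thermal resistances, inner to outer:
  R_conv,in = 1/(4πr²h) = 1/(4π·0.742²·1420) = 1.018×10^-4 K/W
  R_nickel alloy = (1/0.742 − 1/0.759)/(4πk) = 0.03019/(4π·11.2) = 2.145×10^-4 K/W
  R_aerogel blanket = (1/0.759 − 1/1.25)/(4πk) = 0.5175/(4π·0.0140) = 2.942 K/W
  R_expanded polystyrene = (1/1.25 − 1/1.70)/(4πk) = 0.2118/(4π·0.0345) = 0.4885 K/W
  R_conv,out = 1/(4πr²h) = 1/(4π·1.70²·5.53) = 0.004979 K/W
ΣR = 1.018×10^-4 + 2.145×10^-4 + 2.942 + 0.4885 + 0.004979 = 3.436 K/W
Q = ΔT/ΣR = (63 °C − 14.4 °C)/3.436 = 14.1 W

Q = 14.1 W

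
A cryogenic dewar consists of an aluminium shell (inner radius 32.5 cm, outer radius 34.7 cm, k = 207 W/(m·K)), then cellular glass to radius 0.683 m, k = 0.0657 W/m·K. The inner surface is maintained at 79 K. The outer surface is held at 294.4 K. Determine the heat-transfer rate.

Treat each layer as a resistance in series:
  R_aluminium = (1/0.325 − 1/0.347)/(4πk) = 0.1951/(4π·207) = 7.499×10^-5 K/W
  R_cellular glass = (1/0.347 − 1/0.683)/(4πk) = 1.418/(4π·0.0657) = 1.717 K/W
ΣR = 7.499×10^-5 + 1.717 = 1.717 K/W
Q = ΔT/ΣR = (79 K − 294.4 K)/1.717 = -125 W
(Negative Q ⇒ heat flows inward; heat gain = 125 W.)

Q = 125 W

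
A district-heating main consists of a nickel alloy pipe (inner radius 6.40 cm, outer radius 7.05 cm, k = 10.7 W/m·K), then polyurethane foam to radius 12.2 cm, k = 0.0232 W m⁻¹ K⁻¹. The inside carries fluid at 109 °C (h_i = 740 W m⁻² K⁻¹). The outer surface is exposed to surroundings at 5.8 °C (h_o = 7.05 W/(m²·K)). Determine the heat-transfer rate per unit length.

Q' = 26.1 W/m

Treat each layer as a resistance in series:
  R'_conv,in = 1/(2πr h) = 1/(2π·0.0640·740) = 0.003361 m·K/W
  R'_nickel alloy = ln(0.0705/0.0640)/(2πk) = 0.09673/(2π·10.7) = 0.001439 m·K/W
  R'_polyurethane foam = ln(0.122/0.0705)/(2πk) = 0.5484/(2π·0.0232) = 3.762 m·K/W
  R'_conv,out = 1/(2πr h) = 1/(2π·0.122·7.05) = 0.1850 m·K/W
ΣR = 0.003361 + 0.001439 + 3.762 + 0.1850 = 3.952 m·K/W
Q' = ΔT/ΣR = (109 °C − 5.8 °C)/3.952 = 26.1 W/m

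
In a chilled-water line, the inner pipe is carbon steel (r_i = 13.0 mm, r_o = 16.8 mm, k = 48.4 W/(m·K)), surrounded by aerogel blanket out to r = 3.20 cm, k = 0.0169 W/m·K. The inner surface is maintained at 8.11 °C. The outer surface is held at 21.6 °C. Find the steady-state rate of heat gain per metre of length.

Q' = 2.22 W/m

Series thermal resistances, inner to outer:
  R'_carbon steel = ln(0.0168/0.0130)/(2πk) = 0.2564/(2π·48.4) = 8.432×10^-4 m·K/W
  R'_aerogel blanket = ln(0.0320/0.0168)/(2πk) = 0.6444/(2π·0.0169) = 6.068 m·K/W
ΣR = 8.432×10^-4 + 6.068 = 6.069 m·K/W
Q' = ΔT/ΣR = (8.11 °C − 21.6 °C)/6.069 = -2.22 W/m
(Negative Q' ⇒ heat flows inward; heat gain = 2.22 W/m.)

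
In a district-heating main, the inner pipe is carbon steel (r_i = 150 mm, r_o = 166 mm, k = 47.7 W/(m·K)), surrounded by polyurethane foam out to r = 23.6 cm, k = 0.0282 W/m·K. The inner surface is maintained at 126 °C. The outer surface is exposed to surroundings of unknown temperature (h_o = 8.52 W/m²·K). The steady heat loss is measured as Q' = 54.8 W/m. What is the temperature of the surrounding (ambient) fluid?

Series resistances:
  R'_carbon steel = ln(0.166/0.150)/(2πk) = 0.1014/(2π·47.7) = 3.382×10^-4 m·K/W
  R'_polyurethane foam = ln(0.236/0.166)/(2πk) = 0.3518/(2π·0.0282) = 1.986 m·K/W
  R'_conv,out = 1/(2πr h) = 1/(2π·0.236·8.52) = 0.07915 m·K/W
ΣR = 2.065 m·K/W
ΔT = Q'·ΣR = 54.8 × 2.065 = 113.2 K
Heat flows outward, so T_out = T_in − ΔT = 126 − 113.2 = 12.8 °C

T_out = 12.8 °C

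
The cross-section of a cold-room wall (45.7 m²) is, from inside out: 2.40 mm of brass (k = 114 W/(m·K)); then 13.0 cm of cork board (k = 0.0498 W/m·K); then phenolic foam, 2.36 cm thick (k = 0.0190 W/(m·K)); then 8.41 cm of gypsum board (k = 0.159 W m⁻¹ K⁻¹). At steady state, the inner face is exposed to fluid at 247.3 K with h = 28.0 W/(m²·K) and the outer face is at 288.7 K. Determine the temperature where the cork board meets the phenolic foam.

T = 272.10 K

Resistance network (inner→outer):
  R_conv,in = 1/(hA) = 1/(28.0·45.7) = 7.815×10^-4 K/W
  R_brass = L/(kA) = 0.00240/(114·45.7) = 4.607×10^-7 K/W
  R_cork board = L/(kA) = 0.130/(0.0498·45.7) = 0.05712 K/W
  R_phenolic foam = L/(kA) = 0.0236/(0.0190·45.7) = 0.02718 K/W
  R_gypsum board = L/(kA) = 0.0841/(0.159·45.7) = 0.01157 K/W
ΣR = 7.815×10^-4 + 4.607×10^-7 + 0.05712 + 0.02718 + 0.01157 = 0.09665 K/W
Q = ΔT/ΣR = (247.3 K − 288.7 K)/0.09665 = -428.3 W
From the inner boundary to the cork board/phenolic foam interface, ΣR_partial = 0.05790 K/W.
T_interface = T_in − Q·ΣR_partial = 247.3 K − (-428.3)(0.05790) = 272.10 K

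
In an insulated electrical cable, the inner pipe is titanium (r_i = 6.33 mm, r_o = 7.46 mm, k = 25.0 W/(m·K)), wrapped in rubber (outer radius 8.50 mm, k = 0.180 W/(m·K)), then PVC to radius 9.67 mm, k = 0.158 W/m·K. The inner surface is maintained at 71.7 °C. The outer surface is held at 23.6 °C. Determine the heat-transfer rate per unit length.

Series thermal resistances, inner to outer:
  R'_titanium = ln(0.00746/0.00633)/(2πk) = 0.1643/(2π·25.0) = 0.001046 m·K/W
  R'_rubber = ln(0.00850/0.00746)/(2πk) = 0.1305/(2π·0.180) = 0.1154 m·K/W
  R'_PVC = ln(0.00967/0.00850)/(2πk) = 0.1290/(2π·0.158) = 0.1299 m·K/W
ΣR = 0.001046 + 0.1154 + 0.1299 = 0.2463 m·K/W
Q' = ΔT/ΣR = (71.7 °C − 23.6 °C)/0.2463 = 195 W/m

Q' = 195 W/m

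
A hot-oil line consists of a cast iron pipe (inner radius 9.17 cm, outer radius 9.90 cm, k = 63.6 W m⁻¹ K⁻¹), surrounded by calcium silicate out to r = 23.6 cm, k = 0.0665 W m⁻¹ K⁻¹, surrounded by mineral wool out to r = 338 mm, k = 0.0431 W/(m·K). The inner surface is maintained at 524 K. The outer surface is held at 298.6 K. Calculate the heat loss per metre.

Q' = 66.2 W/m

Series thermal resistances, inner to outer:
  R'_cast iron = ln(0.0990/0.0917)/(2πk) = 0.07660/(2π·63.6) = 1.917×10^-4 m·K/W
  R'_calcium silicate = ln(0.236/0.0990)/(2πk) = 0.8687/(2π·0.0665) = 2.079 m·K/W
  R'_mineral wool = ln(0.338/0.236)/(2πk) = 0.3592/(2π·0.0431) = 1.326 m·K/W
ΣR = 1.917×10^-4 + 2.079 + 1.326 = 3.405 m·K/W
Q' = ΔT/ΣR = (524 K − 298.6 K)/3.405 = 66.2 W/m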